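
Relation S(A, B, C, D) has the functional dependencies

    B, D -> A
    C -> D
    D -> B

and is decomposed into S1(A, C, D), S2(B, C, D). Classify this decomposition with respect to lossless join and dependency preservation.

Lossless test: (C, D)⁺ = {A, B, C, D}, which contains all of one fragment — lossless.
Dependency preservation: B, D → A is not contained in any single fragment, but the restricted closure of its left-hand side across the fragments still reaches the right-hand side; the remaining FDs each lie inside some fragment. All dependencies are preserved.

lossless and dependency-preserving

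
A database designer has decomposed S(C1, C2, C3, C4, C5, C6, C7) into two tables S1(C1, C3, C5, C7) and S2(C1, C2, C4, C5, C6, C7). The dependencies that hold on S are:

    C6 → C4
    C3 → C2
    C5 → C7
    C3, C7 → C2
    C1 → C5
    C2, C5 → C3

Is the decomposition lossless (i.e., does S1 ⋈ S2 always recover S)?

No

Common attributes: S1 ∩ S2 = {C1, C5, C7}.
No dependency enlarges {C1, C5, C7}, so (C1, C5, C7)⁺ = {C1, C5, C7}.
The closure contains neither all of S1 = {C1, C3, C5, C7} nor all of S2 = {C1, C2, C4, C5, C6, C7}, so the common attributes are not a superkey of either fragment. The join is lossy.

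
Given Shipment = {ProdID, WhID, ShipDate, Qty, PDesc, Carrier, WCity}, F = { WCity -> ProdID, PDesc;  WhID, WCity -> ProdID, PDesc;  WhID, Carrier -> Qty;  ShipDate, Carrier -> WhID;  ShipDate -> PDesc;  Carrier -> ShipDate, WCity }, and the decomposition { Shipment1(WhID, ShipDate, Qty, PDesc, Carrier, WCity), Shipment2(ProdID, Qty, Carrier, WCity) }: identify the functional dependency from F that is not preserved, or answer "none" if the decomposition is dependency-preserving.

WCity → ProdID, PDesc: restricted closure across fragments reaches ProdID, PDesc.
WhID, WCity → ProdID, PDesc: restricted closure across fragments reaches ProdID, PDesc.
WhID, Carrier → Qty lies within Shipment1.
ShipDate, Carrier → WhID lies within Shipment1.
ShipDate → PDesc lies within Shipment1.
Carrier → ShipDate, WCity lies within Shipment1.
Every dependency is enforceable on the fragments, so the decomposition is dependency-preserving.

none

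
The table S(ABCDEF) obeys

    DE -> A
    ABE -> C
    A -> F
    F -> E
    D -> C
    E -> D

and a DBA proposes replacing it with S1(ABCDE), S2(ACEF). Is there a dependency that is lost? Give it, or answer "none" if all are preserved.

none

DE → A lies within S1.
ABE → C lies within S1.
A → F lies within S2.
F → E lies within S2.
D → C lies within S1.
E → D lies within S1.
Every dependency is enforceable on the fragments, so the decomposition is dependency-preserving.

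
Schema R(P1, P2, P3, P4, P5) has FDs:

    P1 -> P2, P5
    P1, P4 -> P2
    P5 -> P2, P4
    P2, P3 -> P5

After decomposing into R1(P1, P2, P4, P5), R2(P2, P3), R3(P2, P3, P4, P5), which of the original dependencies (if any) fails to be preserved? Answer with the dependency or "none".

none

P1 → P2, P5 lies within R1.
P1, P4 → P2 lies within R1.
P5 → P2, P4 lies within R1.
P2, P3 → P5 lies within R3.
Every dependency is enforceable on the fragments, so the decomposition is dependency-preserving.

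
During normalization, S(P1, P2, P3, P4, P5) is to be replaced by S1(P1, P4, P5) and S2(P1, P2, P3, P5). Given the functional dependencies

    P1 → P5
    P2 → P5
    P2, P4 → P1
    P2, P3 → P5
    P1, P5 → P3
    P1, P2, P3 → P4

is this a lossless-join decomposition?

Common attributes: S1 ∩ S2 = {P1, P5}.
Closure of {P1, P5}: P1, P5 → P3 applies, adding P3. So (P1, P5)⁺ = {P1, P3, P5}.
The closure contains neither all of S1 = {P1, P4, P5} nor all of S2 = {P1, P2, P3, P5}, so the common attributes are not a superkey of either fragment. The join is lossy.

No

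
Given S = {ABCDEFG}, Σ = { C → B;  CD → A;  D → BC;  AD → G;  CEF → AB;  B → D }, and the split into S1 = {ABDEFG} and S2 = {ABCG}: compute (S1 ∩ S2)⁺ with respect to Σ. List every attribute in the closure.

ABCDG

S1 ∩ S2 = {ABG}.
B → D applies, adding D
D → BC applies, adding C
Closure: {ABCDG}.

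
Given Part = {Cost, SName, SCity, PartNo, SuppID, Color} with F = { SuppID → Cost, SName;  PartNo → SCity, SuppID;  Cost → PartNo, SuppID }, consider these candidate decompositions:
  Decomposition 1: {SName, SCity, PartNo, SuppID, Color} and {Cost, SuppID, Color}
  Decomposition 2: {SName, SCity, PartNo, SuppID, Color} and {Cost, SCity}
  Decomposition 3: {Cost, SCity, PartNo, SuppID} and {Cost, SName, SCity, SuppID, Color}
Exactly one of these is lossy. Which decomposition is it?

Decomposition 1: common = {SuppID, Color}, closure = {Cost, SName, SCity, PartNo, SuppID, Color} → lossless.
Decomposition 2: common = {SCity}, closure = {SCity} → lossy.
Decomposition 3: common = {Cost, SCity, SuppID}, closure = {Cost, SName, SCity, PartNo, SuppID} → lossless.

Decomposition 2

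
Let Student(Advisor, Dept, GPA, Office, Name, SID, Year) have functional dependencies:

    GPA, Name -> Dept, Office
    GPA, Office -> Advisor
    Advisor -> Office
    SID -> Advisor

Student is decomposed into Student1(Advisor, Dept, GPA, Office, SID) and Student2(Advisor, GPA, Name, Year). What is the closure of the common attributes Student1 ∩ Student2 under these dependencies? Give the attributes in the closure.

Student1 ∩ Student2 = {Advisor, GPA}.
Advisor → Office applies, adding Office
Closure: {Advisor, GPA, Office}.

Advisor, GPA, Office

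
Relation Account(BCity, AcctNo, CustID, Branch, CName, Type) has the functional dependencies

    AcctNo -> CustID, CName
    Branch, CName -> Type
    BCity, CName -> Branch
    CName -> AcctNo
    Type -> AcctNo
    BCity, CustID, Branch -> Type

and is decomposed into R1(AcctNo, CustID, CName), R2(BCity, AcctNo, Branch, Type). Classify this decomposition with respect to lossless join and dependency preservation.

Lossless test: (AcctNo)⁺ = {AcctNo, CustID, CName}, which contains all of one fragment — lossless.
Dependency preservation: the restricted closure of {BCity, CustID, Branch} across the fragments never reaches {Type}, so BCity, CustID, Branch → Type cannot be enforced without a join — not preserved.

lossless but not dependency-preserving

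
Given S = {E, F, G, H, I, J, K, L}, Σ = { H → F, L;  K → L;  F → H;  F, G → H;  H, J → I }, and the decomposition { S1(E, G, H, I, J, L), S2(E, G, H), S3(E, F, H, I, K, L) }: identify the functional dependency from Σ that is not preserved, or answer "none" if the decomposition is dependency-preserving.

H → F, L lies within S3.
K → L lies within S3.
F → H lies within S3.
F, G → H: restricted closure across fragments reaches H.
H, J → I lies within S1.
Every dependency is enforceable on the fragments, so the decomposition is dependency-preserving.

none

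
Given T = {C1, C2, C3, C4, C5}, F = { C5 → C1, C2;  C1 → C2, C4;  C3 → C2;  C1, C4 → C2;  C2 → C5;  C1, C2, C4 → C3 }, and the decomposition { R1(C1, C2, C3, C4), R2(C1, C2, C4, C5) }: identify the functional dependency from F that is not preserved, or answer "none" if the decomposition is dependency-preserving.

none

C5 → C1, C2 lies within R2.
C1 → C2, C4 lies within R1.
C3 → C2 lies within R1.
C1, C4 → C2 lies within R1.
C2 → C5 lies within R2.
C1, C2, C4 → C3 lies within R1.
Every dependency is enforceable on the fragments, so the decomposition is dependency-preserving.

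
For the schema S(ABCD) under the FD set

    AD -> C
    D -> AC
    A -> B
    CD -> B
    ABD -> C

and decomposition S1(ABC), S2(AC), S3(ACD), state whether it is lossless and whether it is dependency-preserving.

lossless and dependency-preserving

Lossless test (chase): Rows 1 and 2 agree on A; apply A→B and equate their B entries. Rows 1 and 3 agree on A; apply A→B and equate their B entries. Row 3 is now all distinguished symbols — the join is lossless.
Dependency preservation: CD → B; ABD → C are not contained in any single fragment, but the restricted closure of each left-hand side across the fragments still reaches the right-hand side; the remaining FDs each lie inside some fragment. All dependencies are preserved.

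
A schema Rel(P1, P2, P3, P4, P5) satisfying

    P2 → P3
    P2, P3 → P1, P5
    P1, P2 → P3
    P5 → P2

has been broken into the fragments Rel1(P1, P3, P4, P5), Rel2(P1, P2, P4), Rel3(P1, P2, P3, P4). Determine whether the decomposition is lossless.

Chase test. Columns are P1, P2, P3, P4, P5; row i has aⱼ where attribute j ∈ Reli, else bᵢⱼ.
Initial tableau (one row per fragment):
  row 1: a1 b12 a3 a4 a5
  row 2: a1 a2 b23 a4 b25
  row 3: a1 a2 a3 a4 b35
Rows 2 and 3 agree on P2; apply P2→P3 and equate their P3 entries.
Rows 2 and 3 agree on P2, P3; apply P2, P3→P1, P5 and equate their P1, P5 entries.
No row becomes fully distinguished — the join is lossy.

No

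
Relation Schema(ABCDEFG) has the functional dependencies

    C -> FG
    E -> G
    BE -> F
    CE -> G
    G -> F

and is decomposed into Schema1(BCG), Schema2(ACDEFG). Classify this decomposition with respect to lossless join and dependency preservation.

lossy but dependency-preserving

Lossless test: (CG)⁺ = {CFG}, which is a superkey of neither fragment — lossy.
Dependency preservation: BE → F is not contained in any single fragment, but the restricted closure of its left-hand side across the fragments still reaches the right-hand side; the remaining FDs each lie inside some fragment. All dependencies are preserved.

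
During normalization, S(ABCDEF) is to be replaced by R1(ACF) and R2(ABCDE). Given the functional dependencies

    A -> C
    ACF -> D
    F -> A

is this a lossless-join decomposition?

Common attributes: R1 ∩ R2 = {AC}.
No dependency enlarges {AC}, so (AC)⁺ = {AC}.
The closure contains neither all of R1 = {ACF} nor all of R2 = {ABCDE}, so the common attributes are not a superkey of either fragment. The join is lossy.

No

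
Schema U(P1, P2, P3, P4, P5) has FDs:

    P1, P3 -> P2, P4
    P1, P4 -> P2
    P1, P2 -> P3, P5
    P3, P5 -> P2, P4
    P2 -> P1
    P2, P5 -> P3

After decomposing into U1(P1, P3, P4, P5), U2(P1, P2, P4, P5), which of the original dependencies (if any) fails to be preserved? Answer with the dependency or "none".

none

P1, P3 → P2, P4: restricted closure across fragments reaches P2, P4.
P1, P4 → P2 lies within U2.
P1, P2 → P3, P5: restricted closure across fragments reaches P3, P5.
P3, P5 → P2, P4: restricted closure across fragments reaches P2, P4.
P2 → P1 lies within U2.
P2, P5 → P3: restricted closure across fragments reaches P3.
Every dependency is enforceable on the fragments, so the decomposition is dependency-preserving.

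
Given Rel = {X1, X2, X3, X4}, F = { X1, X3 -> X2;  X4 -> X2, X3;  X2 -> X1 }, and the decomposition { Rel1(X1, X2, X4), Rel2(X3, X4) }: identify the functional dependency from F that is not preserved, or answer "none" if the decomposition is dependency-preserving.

Check X1, X3 → X2: no single fragment contains all of {X1, X2, X3}, and the restricted closure of {X1, X3} across the fragments never reaches {X2}.
X4 → X2, X3 is preserved.
X2 → X1 is preserved.

X1, X3 -> X2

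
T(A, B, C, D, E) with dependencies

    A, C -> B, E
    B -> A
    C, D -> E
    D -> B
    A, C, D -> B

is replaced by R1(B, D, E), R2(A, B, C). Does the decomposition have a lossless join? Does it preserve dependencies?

lossy and not dependency-preserving

Lossless test: (B)⁺ = {A, B}, which is a superkey of neither fragment — lossy.
Dependency preservation: the restricted closure of {A, C} across the fragments never reaches {B, E}, so A, C → B, E cannot be enforced without a join — not preserved.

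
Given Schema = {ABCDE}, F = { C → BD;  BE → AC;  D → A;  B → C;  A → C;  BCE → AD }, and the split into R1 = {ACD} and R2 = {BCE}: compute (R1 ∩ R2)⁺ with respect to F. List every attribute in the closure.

R1 ∩ R2 = {C}.
C → BD applies, adding BD
D → A applies, adding A
Closure: {ABCD}.

ABCD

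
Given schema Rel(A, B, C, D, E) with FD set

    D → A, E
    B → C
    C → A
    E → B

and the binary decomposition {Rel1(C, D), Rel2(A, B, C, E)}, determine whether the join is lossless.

Common attributes: Rel1 ∩ Rel2 = {C}.
Closure of {C}: C → A applies, adding A. So (C)⁺ = {A, C}.
The closure contains neither all of Rel1 = {C, D} nor all of Rel2 = {A, B, C, E}, so the common attributes are not a superkey of either fragment. The join is lossy.

No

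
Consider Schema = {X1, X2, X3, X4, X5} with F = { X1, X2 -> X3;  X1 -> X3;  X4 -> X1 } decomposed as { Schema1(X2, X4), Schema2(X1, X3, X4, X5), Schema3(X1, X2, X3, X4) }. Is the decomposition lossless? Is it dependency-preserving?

Lossless test (chase): Rows 1 and 2 agree on X4; apply X4→X1 and equate their X1 entries. Rows 1 and 3 agree on X1, X2; apply X1, X2→X3 and equate their X3 entries. No row becomes fully distinguished — the join is lossy.
Dependency preservation: every FD's attributes lie within a single fragment, so each can be enforced locally — preserved.

lossy but dependency-preserving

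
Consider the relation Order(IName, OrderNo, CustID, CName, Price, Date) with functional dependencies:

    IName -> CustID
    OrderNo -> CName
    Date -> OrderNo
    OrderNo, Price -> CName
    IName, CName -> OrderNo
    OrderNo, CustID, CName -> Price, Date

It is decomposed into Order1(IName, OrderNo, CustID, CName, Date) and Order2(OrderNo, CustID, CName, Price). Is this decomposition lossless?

Common attributes: Order1 ∩ Order2 = {OrderNo, CustID, CName}.
Closure of {OrderNo, CustID, CName}: OrderNo, CustID, CName → Price, Date applies, adding Price, Date. So (OrderNo, CustID, CName)⁺ = {OrderNo, CustID, CName, Price, Date}.
This closure contains every attribute of Order2, so Order1 ∩ Order2 → Order2. The join is lossless.

Yes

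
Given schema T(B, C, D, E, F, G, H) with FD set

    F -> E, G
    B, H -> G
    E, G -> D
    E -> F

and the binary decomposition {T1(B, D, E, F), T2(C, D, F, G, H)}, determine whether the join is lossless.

No

Common attributes: T1 ∩ T2 = {D, F}.
Closure of {D, F}: F → E, G applies, adding E, G. So (D, F)⁺ = {D, E, F, G}.
The closure contains neither all of T1 = {B, D, E, F} nor all of T2 = {C, D, F, G, H}, so the common attributes are not a superkey of either fragment. The join is lossy.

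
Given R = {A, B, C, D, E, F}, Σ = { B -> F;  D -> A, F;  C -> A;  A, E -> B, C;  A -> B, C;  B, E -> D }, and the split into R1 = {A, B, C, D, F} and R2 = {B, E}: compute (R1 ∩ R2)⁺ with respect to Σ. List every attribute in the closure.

B, F

R1 ∩ R2 = {B}.
B → F applies, adding F
Closure: {B, F}.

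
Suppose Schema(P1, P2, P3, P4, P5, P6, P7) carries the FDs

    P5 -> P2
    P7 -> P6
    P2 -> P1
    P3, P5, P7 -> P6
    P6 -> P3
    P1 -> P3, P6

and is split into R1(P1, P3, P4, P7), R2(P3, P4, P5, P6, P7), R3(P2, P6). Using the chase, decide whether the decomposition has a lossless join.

Chase test. Columns are P1, P2, P3, P4, P5, P6, P7; row i has aⱼ where attribute j ∈ Ri, else bᵢⱼ.
Initial tableau (one row per fragment):
  row 1: a1 b12 a3 a4 b15 b16 a7
  row 2: b21 b22 a3 a4 a5 a6 a7
  row 3: b31 a2 b33 b34 b35 a6 b37
Rows 1 and 2 agree on P7; apply P7→P6 and equate their P6 entries.
Rows 1 and 3 agree on P6; apply P6→P3 and equate their P3 entries.
No row becomes fully distinguished — the join is lossy.

No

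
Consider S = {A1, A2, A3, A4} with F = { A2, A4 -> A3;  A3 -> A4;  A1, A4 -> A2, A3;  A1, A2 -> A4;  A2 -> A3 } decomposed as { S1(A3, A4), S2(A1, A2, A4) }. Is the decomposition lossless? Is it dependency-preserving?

lossy and not dependency-preserving

Lossless test: (A4)⁺ = {A4}, which is a superkey of neither fragment — lossy.
Dependency preservation: the restricted closure of {A2, A4} across the fragments never reaches {A3}, so A2, A4 → A3 cannot be enforced without a join — not preserved.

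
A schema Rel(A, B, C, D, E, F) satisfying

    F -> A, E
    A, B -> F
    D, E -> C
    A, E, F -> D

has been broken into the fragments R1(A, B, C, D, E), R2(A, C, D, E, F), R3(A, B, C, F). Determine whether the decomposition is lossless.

Chase test. Columns are A, B, C, D, E, F; row i has aⱼ where attribute j ∈ Ri, else bᵢⱼ.
Initial tableau (one row per fragment):
  row 1: a1 a2 a3 a4 a5 b16
  row 2: a1 b22 a3 a4 a5 a6
  row 3: a1 a2 a3 b34 b35 a6
Rows 2 and 3 agree on F; apply F→A, E and equate their A, E entries.
Rows 1 and 3 agree on A, B; apply A, B→F and equate their F entries.
Rows 1 and 3 agree on A, E, F; apply A, E, F→D and equate their D entries.
Row 1 is now all distinguished symbols — the join is lossless.

Yes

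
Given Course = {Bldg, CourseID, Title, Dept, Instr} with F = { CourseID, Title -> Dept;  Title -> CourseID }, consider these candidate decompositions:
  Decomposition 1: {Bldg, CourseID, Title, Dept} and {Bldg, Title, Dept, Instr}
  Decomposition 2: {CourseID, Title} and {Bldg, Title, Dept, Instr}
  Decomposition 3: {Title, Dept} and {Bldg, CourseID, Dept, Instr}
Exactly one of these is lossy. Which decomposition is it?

Decomposition 1: common = {Bldg, Title, Dept}, closure = {Bldg, CourseID, Title, Dept} → lossless.
Decomposition 2: common = {Title}, closure = {CourseID, Title, Dept} → lossless.
Decomposition 3: common = {Dept}, closure = {Dept} → lossy.

Decomposition 3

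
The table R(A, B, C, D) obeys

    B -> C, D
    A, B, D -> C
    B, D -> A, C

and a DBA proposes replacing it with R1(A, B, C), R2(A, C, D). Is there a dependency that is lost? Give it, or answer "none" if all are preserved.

B -> C, D

Check B → C, D: no single fragment contains all of {B, C, D}, and the restricted closure of {B} across the fragments never reaches {C, D}.
A, B, D → C is preserved.
B, D → A, C is preserved.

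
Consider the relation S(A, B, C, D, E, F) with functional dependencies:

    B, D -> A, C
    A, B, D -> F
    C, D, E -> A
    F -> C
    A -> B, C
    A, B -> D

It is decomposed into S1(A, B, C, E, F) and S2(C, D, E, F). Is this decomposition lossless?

No

Common attributes: S1 ∩ S2 = {C, E, F}.
No dependency enlarges {C, E, F}, so (C, E, F)⁺ = {C, E, F}.
The closure contains neither all of S1 = {A, B, C, E, F} nor all of S2 = {C, D, E, F}, so the common attributes are not a superkey of either fragment. The join is lossy.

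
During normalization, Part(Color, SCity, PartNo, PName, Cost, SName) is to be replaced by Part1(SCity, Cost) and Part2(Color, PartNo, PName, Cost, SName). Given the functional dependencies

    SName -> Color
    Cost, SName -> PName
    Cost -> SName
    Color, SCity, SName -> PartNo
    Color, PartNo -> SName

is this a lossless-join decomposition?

No

Common attributes: Part1 ∩ Part2 = {Cost}.
Closure of {Cost}: Cost → SName applies, adding SName; SName → Color applies, adding Color; Cost, SName → PName applies, adding PName. So (Cost)⁺ = {Color, PName, Cost, SName}.
The closure contains neither all of Part1 = {SCity, Cost} nor all of Part2 = {Color, PartNo, PName, Cost, SName}, so the common attributes are not a superkey of either fragment. The join is lossy.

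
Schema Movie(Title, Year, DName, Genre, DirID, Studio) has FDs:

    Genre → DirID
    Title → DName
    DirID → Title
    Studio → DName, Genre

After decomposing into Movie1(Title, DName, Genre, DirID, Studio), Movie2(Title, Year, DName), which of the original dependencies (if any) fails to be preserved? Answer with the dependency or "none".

Genre → DirID lies within Movie1.
Title → DName lies within Movie1.
DirID → Title lies within Movie1.
Studio → DName, Genre lies within Movie1.
Every dependency is enforceable on the fragments, so the decomposition is dependency-preserving.

none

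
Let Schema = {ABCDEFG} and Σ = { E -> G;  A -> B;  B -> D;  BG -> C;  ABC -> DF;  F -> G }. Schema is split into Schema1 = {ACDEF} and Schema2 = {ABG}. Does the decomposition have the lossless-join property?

Common attributes: Schema1 ∩ Schema2 = {A}.
Closure of {A}: A → B applies, adding B; B → D applies, adding D. So (A)⁺ = {ABD}.
The closure contains neither all of Schema1 = {ACDEF} nor all of Schema2 = {ABG}, so the common attributes are not a superkey of either fragment. The join is lossy.

No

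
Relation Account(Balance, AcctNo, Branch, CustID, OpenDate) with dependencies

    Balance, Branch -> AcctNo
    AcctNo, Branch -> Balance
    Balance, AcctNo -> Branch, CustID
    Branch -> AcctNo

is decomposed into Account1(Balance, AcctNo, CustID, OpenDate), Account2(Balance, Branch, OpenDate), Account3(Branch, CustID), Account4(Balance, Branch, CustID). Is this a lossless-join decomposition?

Chase test. Columns are Balance, AcctNo, Branch, CustID, OpenDate; row i has aⱼ where attribute j ∈ Accounti, else bᵢⱼ.
Initial tableau (one row per fragment):
  row 1: a1 a2 b13 a4 a5
  row 2: a1 b22 a3 b24 a5
  row 3: b31 b32 a3 a4 b35
  row 4: a1 b42 a3 a4 b45
Rows 2 and 4 agree on Balance, Branch; apply Balance, Branch→AcctNo and equate their AcctNo entries.
Rows 2 and 4 agree on Balance, AcctNo; apply Balance, AcctNo→Branch, CustID and equate their Branch, CustID entries.
Rows 2 and 3 agree on Branch; apply Branch→AcctNo and equate their AcctNo entries.
Rows 2 and 3 agree on AcctNo, Branch; apply AcctNo, Branch→Balance and equate their Balance entries.
No row becomes fully distinguished — the join is lossy.

No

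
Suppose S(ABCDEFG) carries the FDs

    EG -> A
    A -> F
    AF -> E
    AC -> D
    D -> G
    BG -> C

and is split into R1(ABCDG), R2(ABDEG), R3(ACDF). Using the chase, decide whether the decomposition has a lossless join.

Chase test. Columns are ABCDEFG; row i has aⱼ where attribute j ∈ Ri, else bᵢⱼ.
Initial tableau (one row per fragment):
  row 1: a1 a2 a3 a4 b15 b16 a7
  row 2: a1 a2 b23 a4 a5 b26 a7
  row 3: a1 b32 a3 a4 b35 a6 b37
Rows 1 and 2 agree on A; apply A→F and equate their F entries.
Rows 1 and 3 agree on A; apply A→F and equate their F entries.
Rows 1 and 2 agree on AF; apply AF→E and equate their E entries.
Rows 1 and 3 agree on AF; apply AF→E and equate their E entries.
Rows 1 and 3 agree on D; apply D→G and equate their G entries.
Rows 1 and 2 agree on BG; apply BG→C and equate their C entries.
Row 1 is now all distinguished symbols — the join is lossless.

Yes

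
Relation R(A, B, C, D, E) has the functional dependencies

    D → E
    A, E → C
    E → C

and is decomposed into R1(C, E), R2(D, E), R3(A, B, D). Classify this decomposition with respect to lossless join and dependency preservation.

Lossless test (chase): Rows 2 and 3 agree on D; apply D→E and equate their E entries. Rows 1 and 2 agree on E; apply E→C and equate their C entries. Rows 1 and 3 agree on E; apply E→C and equate their C entries. Row 3 is now all distinguished symbols — the join is lossless.
Dependency preservation: A, E → C is not contained in any single fragment, but the restricted closure of its left-hand side across the fragments still reaches the right-hand side; the remaining FDs each lie inside some fragment. All dependencies are preserved.

lossless and dependency-preserving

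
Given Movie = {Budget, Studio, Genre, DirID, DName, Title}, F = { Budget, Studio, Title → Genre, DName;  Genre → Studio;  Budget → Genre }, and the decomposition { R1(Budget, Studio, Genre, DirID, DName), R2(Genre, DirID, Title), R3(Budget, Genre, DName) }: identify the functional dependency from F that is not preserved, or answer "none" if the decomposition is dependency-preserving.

Budget, Studio, Title → Genre, DName

Check Budget, Studio, Title → Genre, DName: no single fragment contains all of {Budget, Studio, Genre, DName, Title}, and the restricted closure of {Budget, Studio, Title} across the fragments never reaches {Genre, DName}.
Genre → Studio is preserved.
Budget → Genre is preserved.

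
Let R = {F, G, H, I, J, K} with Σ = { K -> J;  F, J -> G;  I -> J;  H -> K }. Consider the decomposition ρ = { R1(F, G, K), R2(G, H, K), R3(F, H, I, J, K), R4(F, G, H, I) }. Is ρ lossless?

Chase test. Columns are F, G, H, I, J, K; row i has aⱼ where attribute j ∈ Ri, else bᵢⱼ.
Initial tableau (one row per fragment):
  row 1: a1 a2 b13 b14 b15 a6
  row 2: b21 a2 a3 b24 b25 a6
  row 3: a1 b32 a3 a4 a5 a6
  row 4: a1 a2 a3 a4 b45 b46
Rows 1 and 2 agree on K; apply K→J and equate their J entries.
Rows 1 and 3 agree on K; apply K→J and equate their J entries.
Rows 1 and 3 agree on F, J; apply F, J→G and equate their G entries.
Rows 3 and 4 agree on I; apply I→J and equate their J entries.
Rows 2 and 4 agree on H; apply H→K and equate their K entries.
Row 3 is now all distinguished symbols — the join is lossless.

Yes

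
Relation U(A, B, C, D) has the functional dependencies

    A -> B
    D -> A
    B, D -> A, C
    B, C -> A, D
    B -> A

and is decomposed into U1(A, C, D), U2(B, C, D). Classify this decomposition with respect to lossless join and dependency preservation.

Lossless test: (C, D)⁺ = {A, B, C, D}, which contains all of one fragment — lossless.
Dependency preservation: the restricted closure of {A} across the fragments never reaches {B}, so A → B cannot be enforced without a join — not preserved.

lossless but not dependency-preserving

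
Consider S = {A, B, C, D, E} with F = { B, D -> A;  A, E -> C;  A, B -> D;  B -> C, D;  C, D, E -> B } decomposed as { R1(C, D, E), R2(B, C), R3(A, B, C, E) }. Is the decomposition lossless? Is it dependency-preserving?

lossy and not dependency-preserving

Lossless test (chase): Rows 2 and 3 agree on B; apply B→C, D and equate their C, D entries. Rows 2 and 3 agree on B, D; apply B, D→A and equate their A entries. No row becomes fully distinguished — the join is lossy.
Dependency preservation: the restricted closure of {A, B} across the fragments never reaches {D}, so A, B → D cannot be enforced without a join — not preserved.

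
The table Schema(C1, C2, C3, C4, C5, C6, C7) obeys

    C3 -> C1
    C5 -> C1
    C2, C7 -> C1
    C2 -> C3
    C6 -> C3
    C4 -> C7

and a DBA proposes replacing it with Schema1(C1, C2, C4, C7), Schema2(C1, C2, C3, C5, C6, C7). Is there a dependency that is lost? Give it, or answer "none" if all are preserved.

none

C3 → C1 lies within Schema2.
C5 → C1 lies within Schema2.
C2, C7 → C1 lies within Schema1.
C2 → C3 lies within Schema2.
C6 → C3 lies within Schema2.
C4 → C7 lies within Schema1.
Every dependency is enforceable on the fragments, so the decomposition is dependency-preserving.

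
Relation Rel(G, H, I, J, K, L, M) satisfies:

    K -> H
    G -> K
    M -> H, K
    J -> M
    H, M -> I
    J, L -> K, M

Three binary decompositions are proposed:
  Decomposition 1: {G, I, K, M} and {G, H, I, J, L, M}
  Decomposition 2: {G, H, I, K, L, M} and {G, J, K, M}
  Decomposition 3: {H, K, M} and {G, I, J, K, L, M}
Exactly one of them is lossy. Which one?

Decomposition 2

Decomposition 1: common = {G, I, M}, closure = {G, H, I, K, M} → lossless.
Decomposition 2: common = {G, K, M}, closure = {G, H, I, K, M} → lossy.
Decomposition 3: common = {K, M}, closure = {H, I, K, M} → lossless.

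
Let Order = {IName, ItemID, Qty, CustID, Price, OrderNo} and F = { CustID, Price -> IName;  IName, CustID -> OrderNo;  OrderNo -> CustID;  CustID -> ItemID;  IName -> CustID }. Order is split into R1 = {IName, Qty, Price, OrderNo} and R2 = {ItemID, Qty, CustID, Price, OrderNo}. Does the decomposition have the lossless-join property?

Common attributes: R1 ∩ R2 = {Qty, Price, OrderNo}.
Closure of {Qty, Price, OrderNo}: OrderNo → CustID applies, adding CustID; CustID → ItemID applies, adding ItemID; CustID, Price → IName applies, adding IName. So (Qty, Price, OrderNo)⁺ = {IName, ItemID, Qty, CustID, Price, OrderNo}.
This closure contains every attribute of R1, so R1 ∩ R2 → R1. The join is lossless.

Yes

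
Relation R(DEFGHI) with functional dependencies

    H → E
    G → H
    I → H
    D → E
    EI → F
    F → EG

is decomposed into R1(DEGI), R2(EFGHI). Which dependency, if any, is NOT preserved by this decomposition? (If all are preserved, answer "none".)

H → E lies within R2.
G → H lies within R2.
I → H lies within R2.
D → E lies within R1.
EI → F lies within R2.
F → EG lies within R2.
Every dependency is enforceable on the fragments, so the decomposition is dependency-preserving.

none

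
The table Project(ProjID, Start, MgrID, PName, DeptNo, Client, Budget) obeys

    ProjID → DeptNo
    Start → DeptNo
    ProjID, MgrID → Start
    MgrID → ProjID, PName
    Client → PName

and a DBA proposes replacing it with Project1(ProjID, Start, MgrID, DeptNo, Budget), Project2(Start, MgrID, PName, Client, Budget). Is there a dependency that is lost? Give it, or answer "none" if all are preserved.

none

ProjID → DeptNo lies within Project1.
Start → DeptNo lies within Project1.
ProjID, MgrID → Start lies within Project1.
MgrID → ProjID, PName: restricted closure across fragments reaches ProjID, PName.
Client → PName lies within Project2.
Every dependency is enforceable on the fragments, so the decomposition is dependency-preserving.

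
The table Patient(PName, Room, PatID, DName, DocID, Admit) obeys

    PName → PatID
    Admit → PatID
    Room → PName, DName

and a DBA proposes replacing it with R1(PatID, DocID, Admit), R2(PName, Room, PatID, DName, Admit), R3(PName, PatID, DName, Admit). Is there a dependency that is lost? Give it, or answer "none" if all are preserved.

PName → PatID lies within R2.
Admit → PatID lies within R1.
Room → PName, DName lies within R2.
Every dependency is enforceable on the fragments, so the decomposition is dependency-preserving.

none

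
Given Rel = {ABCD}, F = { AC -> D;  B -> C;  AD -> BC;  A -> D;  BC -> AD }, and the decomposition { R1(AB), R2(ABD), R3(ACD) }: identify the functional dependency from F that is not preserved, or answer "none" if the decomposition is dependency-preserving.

none

AC → D lies within R3.
B → C: restricted closure across fragments reaches C.
AD → BC: restricted closure across fragments reaches BC.
A → D lies within R2.
BC → AD: restricted closure across fragments reaches AD.
Every dependency is enforceable on the fragments, so the decomposition is dependency-preserving.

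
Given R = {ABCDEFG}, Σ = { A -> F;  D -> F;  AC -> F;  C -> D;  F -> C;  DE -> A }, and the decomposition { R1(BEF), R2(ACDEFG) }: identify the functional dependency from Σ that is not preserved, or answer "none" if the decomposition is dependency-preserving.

none

A → F lies within R2.
D → F lies within R2.
AC → F lies within R2.
C → D lies within R2.
F → C lies within R2.
DE → A lies within R2.
Every dependency is enforceable on the fragments, so the decomposition is dependency-preserving.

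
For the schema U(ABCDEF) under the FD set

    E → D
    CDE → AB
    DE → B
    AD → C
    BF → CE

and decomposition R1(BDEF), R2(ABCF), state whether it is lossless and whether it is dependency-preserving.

Lossless test: (BF)⁺ = {ABCDEF}, which contains all of one fragment — lossless.
Dependency preservation: the restricted closure of {CDE} across the fragments never reaches {AB}, so CDE → AB cannot be enforced without a join — not preserved.

lossless but not dependency-preserving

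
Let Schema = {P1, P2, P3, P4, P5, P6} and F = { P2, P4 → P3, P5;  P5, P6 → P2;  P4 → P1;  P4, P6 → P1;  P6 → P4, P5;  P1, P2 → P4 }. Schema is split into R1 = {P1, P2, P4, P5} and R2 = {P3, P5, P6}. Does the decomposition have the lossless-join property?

Common attributes: R1 ∩ R2 = {P5}.
No dependency enlarges {P5}, so (P5)⁺ = {P5}.
The closure contains neither all of R1 = {P1, P2, P4, P5} nor all of R2 = {P3, P5, P6}, so the common attributes are not a superkey of either fragment. The join is lossy.

No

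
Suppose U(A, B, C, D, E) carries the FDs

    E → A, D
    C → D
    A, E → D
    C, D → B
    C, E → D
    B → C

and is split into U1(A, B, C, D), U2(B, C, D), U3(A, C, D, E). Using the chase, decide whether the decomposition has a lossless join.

Chase test. Columns are A, B, C, D, E; row i has aⱼ where attribute j ∈ Ui, else bᵢⱼ.
Initial tableau (one row per fragment):
  row 1: a1 a2 a3 a4 b15
  row 2: b21 a2 a3 a4 b25
  row 3: a1 b32 a3 a4 a5
Rows 1 and 3 agree on C, D; apply C, D→B and equate their B entries.
Row 3 is now all distinguished symbols — the join is lossless.

Yes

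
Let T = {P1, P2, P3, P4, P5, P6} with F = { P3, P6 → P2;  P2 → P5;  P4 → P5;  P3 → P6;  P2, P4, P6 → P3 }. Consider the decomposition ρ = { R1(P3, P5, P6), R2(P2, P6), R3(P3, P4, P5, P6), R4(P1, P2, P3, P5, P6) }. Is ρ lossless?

Chase test. Columns are P1, P2, P3, P4, P5, P6; row i has aⱼ where attribute j ∈ Ri, else bᵢⱼ.
Initial tableau (one row per fragment):
  row 1: b11 b12 a3 b14 a5 a6
  row 2: b21 a2 b23 b24 b25 a6
  row 3: b31 b32 a3 a4 a5 a6
  row 4: a1 a2 a3 b44 a5 a6
Rows 1 and 3 agree on P3, P6; apply P3, P6→P2 and equate their P2 entries.
Rows 1 and 4 agree on P3, P6; apply P3, P6→P2 and equate their P2 entries.
Rows 1 and 2 agree on P2; apply P2→P5 and equate their P5 entries.
No row becomes fully distinguished — the join is lossy.

No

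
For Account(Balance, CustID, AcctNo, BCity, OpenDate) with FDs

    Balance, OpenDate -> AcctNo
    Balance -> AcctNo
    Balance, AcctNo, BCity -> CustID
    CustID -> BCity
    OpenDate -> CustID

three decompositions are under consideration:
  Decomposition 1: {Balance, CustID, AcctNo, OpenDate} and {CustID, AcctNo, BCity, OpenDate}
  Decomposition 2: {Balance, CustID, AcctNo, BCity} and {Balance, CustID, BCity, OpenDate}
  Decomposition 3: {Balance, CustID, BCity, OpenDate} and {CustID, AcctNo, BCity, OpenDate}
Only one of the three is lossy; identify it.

Decomposition 3

Decomposition 1: common = {CustID, AcctNo, OpenDate}, closure = {CustID, AcctNo, BCity, OpenDate} → lossless.
Decomposition 2: common = {Balance, CustID, BCity}, closure = {Balance, CustID, AcctNo, BCity} → lossless.
Decomposition 3: common = {CustID, BCity, OpenDate}, closure = {CustID, BCity, OpenDate} → lossy.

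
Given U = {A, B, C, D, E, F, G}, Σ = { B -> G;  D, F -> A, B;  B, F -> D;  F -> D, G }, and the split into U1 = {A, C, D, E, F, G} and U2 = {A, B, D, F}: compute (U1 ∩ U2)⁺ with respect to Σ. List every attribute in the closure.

A, B, D, F, G

U1 ∩ U2 = {A, D, F}.
D, F → A, B applies, adding B
F → D, G applies, adding G
Closure: {A, B, D, F, G}.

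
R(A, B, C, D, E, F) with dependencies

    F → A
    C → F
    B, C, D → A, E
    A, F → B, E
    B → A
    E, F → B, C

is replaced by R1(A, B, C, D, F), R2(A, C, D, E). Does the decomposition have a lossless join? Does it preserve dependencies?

lossless and dependency-preserving

Lossless test: (A, C, D)⁺ = {A, B, C, D, E, F}, which contains all of one fragment — lossless.
Dependency preservation: B, C, D → A, E; A, F → B, E; E, F → B, C are not contained in any single fragment, but the restricted closure of each left-hand side across the fragments still reaches the right-hand side; the remaining FDs each lie inside some fragment. All dependencies are preserved.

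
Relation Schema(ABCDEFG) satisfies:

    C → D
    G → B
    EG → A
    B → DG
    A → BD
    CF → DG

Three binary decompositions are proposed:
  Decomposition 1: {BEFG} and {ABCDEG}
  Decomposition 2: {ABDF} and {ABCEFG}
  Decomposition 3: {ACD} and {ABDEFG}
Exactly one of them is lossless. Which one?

Decomposition 2

Decomposition 1: common = {BEG}, closure = {ABDEG} → lossy.
Decomposition 2: common = {ABF}, closure = {ABDFG} → lossless.
Decomposition 3: common = {AD}, closure = {ABDG} → lossy.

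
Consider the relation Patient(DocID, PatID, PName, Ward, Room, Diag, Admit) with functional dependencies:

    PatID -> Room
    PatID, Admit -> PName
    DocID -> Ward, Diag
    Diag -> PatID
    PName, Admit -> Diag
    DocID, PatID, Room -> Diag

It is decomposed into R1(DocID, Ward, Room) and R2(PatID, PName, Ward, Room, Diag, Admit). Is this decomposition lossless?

No

Common attributes: R1 ∩ R2 = {Ward, Room}.
No dependency enlarges {Ward, Room}, so (Ward, Room)⁺ = {Ward, Room}.
The closure contains neither all of R1 = {DocID, Ward, Room} nor all of R2 = {PatID, PName, Ward, Room, Diag, Admit}, so the common attributes are not a superkey of either fragment. The join is lossy.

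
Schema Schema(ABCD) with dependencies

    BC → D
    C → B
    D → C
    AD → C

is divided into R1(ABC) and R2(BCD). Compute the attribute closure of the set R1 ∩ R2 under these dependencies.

BCD

R1 ∩ R2 = {BC}.
BC → D applies, adding D
Closure: {BCD}.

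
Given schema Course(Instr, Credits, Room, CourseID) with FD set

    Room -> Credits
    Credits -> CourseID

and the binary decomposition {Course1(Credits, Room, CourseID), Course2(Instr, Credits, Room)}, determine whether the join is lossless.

Yes

Common attributes: Course1 ∩ Course2 = {Credits, Room}.
Closure of {Credits, Room}: Credits → CourseID applies, adding CourseID. So (Credits, Room)⁺ = {Credits, Room, CourseID}.
This closure contains every attribute of Course1, so Course1 ∩ Course2 → Course1. The join is lossless.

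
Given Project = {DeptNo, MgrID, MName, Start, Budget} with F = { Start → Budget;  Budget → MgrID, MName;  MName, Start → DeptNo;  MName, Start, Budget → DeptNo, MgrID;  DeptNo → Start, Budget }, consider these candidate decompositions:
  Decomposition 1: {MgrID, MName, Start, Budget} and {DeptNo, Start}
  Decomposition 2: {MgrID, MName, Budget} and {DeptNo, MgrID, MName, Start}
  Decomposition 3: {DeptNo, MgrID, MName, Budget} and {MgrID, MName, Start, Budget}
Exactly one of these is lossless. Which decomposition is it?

Decomposition 1

Decomposition 1: common = {Start}, closure = {DeptNo, MgrID, MName, Start, Budget} → lossless.
Decomposition 2: common = {MgrID, MName}, closure = {MgrID, MName} → lossy.
Decomposition 3: common = {MgrID, MName, Budget}, closure = {MgrID, MName, Budget} → lossy.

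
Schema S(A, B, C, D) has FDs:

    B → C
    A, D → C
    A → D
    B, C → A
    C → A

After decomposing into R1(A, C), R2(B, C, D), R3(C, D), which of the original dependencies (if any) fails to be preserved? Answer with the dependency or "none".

B → C lies within R2.
A, D → C: restricted closure across fragments reaches C.
A → D: restricted closure across fragments reaches D.
B, C → A: restricted closure across fragments reaches A.
C → A lies within R1.
Every dependency is enforceable on the fragments, so the decomposition is dependency-preserving.

none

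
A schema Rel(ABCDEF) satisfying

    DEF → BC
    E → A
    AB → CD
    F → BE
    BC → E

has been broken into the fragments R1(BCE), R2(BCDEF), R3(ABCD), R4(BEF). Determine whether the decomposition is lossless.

Yes

Chase test. Columns are ABCDEF; row i has aⱼ where attribute j ∈ Ri, else bᵢⱼ.
Initial tableau (one row per fragment):
  row 1: b11 a2 a3 b14 a5 b16
  row 2: b21 a2 a3 a4 a5 a6
  row 3: a1 a2 a3 a4 b35 b36
  row 4: b41 a2 b43 b44 a5 a6
Rows 1 and 2 agree on E; apply E→A and equate their A entries.
Rows 1 and 4 agree on E; apply E→A and equate their A entries.
Rows 1 and 2 agree on AB; apply AB→CD and equate their CD entries.
Rows 1 and 4 agree on AB; apply AB→CD and equate their CD entries.
Rows 1 and 3 agree on BC; apply BC→E and equate their E entries.
Rows 1 and 3 agree on E; apply E→A and equate their A entries.
Row 2 is now all distinguished symbols — the join is lossless.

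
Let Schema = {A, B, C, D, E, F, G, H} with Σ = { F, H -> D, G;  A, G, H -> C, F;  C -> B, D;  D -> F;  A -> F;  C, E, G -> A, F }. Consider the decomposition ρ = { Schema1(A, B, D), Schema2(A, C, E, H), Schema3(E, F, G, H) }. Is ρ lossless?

Chase test. Columns are A, B, C, D, E, F, G, H; row i has aⱼ where attribute j ∈ Schemai, else bᵢⱼ.
Initial tableau (one row per fragment):
  row 1: a1 a2 b13 a4 b15 b16 b17 b18
  row 2: a1 b22 a3 b24 a5 b26 b27 a8
  row 3: b31 b32 b33 b34 a5 a6 a7 a8
Rows 1 and 2 agree on A; apply A→F and equate their F entries.
No row becomes fully distinguished — the join is lossy.

No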